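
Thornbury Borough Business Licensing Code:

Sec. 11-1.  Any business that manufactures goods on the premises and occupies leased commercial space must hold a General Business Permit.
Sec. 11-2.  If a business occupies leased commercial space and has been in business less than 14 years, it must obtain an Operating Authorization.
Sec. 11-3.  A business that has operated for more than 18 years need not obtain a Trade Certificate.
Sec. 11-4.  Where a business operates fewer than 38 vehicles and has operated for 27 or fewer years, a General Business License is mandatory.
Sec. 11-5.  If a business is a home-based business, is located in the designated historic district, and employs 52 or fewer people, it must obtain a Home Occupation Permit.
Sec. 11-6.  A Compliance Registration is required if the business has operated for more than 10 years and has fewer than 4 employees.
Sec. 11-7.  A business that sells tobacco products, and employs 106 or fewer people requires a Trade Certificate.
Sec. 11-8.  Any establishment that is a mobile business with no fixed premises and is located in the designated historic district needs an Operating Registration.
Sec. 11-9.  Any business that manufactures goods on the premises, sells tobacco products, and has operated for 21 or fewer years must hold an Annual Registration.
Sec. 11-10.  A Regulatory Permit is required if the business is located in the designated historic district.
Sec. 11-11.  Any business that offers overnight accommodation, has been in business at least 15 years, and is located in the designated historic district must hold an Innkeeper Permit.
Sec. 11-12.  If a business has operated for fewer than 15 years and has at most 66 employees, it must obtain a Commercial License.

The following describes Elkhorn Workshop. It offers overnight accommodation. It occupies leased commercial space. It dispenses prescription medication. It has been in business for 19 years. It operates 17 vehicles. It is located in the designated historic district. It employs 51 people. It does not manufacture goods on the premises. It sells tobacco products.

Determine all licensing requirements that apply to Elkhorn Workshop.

Sec. 11-1. does not manufacture goods on the premises; occupies leased commercial space → General Business Permit not required.
Sec. 11-2. occupies leased commercial space; years in business 19 ≥ 14 → Operating Authorization not required.
Sec. 11-3. years in business 19 > 18 → exempt from Trade Certificate.
Sec. 11-4. vehicles 17 < 38; years in business 19 ≤ 27 → General Business License required.
Sec. 11-5. occupies leased commercial space (not: is a home-based business); is located in the designated historic district; employees 51 ≤ 52 → Home Occupation Permit not required.
Sec. 11-6. years in business 19 > 10; employees 51 ≥ 4 → Compliance Registration not required.
Sec. 11-7. sells tobacco products; employees 51 ≤ 106 → Trade Certificate required.
Sec. 11-8. occupies leased commercial space (not: is a mobile business with no fixed premises); is located in the designated historic district → Operating Registration not required.
Sec. 11-9. does not manufacture goods on the premises; sells tobacco products; years in business 19 ≤ 21 → Annual Registration not required.
Sec. 11-10. is located in the designated historic district → Regulatory Permit required.
Sec. 11-11. offers overnight accommodation; years in business 19 ≥ 15; is located in the designated historic district → Innkeeper Permit required.
Sec. 11-12. years in business 19 ≥ 15; employees 51 ≤ 66 → Commercial License not required.

General Business License, Innkeeper Permit, Regulatory Permit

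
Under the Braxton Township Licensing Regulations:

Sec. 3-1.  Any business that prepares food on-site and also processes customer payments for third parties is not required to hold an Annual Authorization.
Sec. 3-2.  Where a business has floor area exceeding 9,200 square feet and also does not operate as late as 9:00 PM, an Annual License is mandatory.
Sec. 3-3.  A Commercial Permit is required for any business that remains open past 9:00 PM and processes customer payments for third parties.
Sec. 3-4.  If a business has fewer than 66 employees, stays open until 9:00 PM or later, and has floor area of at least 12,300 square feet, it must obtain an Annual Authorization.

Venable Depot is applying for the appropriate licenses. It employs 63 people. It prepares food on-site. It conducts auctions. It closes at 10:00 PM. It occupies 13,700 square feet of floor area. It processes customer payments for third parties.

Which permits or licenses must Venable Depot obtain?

Commercial Permit

Sec. 3-1. prepares food on-site; processes customer payments for third parties → exempt from Annual Authorization.
Sec. 3-2. floor area 13,700 square feet > 9,200 square feet; closes 10:00 PM, after 9:00 PM → Annual License not required.
Sec. 3-3. closes 10:00 PM, after 9:00 PM; processes customer payments for third parties → Commercial Permit required.
Sec. 3-4. employees 63 < 66; closes 10:00 PM, after 9:00 PM; floor area 13,700 square feet ≥ 12,300 square feet → Annual Authorization required.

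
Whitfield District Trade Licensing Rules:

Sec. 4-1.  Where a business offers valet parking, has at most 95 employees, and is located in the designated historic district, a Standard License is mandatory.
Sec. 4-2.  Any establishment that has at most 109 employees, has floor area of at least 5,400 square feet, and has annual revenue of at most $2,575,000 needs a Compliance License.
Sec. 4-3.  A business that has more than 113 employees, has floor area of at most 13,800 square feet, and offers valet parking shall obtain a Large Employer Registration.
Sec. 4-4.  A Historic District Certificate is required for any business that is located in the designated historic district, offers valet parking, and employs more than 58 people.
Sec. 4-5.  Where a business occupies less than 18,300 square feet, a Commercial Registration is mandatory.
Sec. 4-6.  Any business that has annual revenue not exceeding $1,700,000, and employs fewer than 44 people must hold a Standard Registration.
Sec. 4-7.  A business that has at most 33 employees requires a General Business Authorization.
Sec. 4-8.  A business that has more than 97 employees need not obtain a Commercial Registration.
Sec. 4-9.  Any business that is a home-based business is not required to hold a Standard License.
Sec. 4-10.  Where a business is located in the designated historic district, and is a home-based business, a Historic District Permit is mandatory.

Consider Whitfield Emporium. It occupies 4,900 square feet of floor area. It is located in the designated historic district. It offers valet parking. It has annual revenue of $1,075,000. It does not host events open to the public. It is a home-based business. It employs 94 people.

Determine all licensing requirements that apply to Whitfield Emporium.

Commercial Registration, Historic District Certificate, Historic District Permit

Sec. 4-1. offers valet parking; employees 94 ≤ 95; is located in the designated historic district → Standard License required.
Sec. 4-2. employees 94 ≤ 109; floor area 4,900 square feet < 5,400 square feet; revenue $1,075,000 ≤ $2,575,000 → Compliance License not required.
Sec. 4-3. employees 94 ≤ 113; floor area 4,900 square feet ≤ 13,800 square feet; offers valet parking → Large Employer Registration not required.
Sec. 4-4. is located in the designated historic district; offers valet parking; employees 94 > 58 → Historic District Certificate required.
Sec. 4-5. floor area 4,900 square feet < 18,300 square feet → Commercial Registration required.
Sec. 4-6. revenue $1,075,000 ≤ $1,700,000; employees 94 ≥ 44 → Standard Registration not required.
Sec. 4-7. employees 94 > 33 → General Business Authorization not required.
Sec. 4-8. employees 94 ≤ 97 → Commercial Registration exemption does not apply.
Sec. 4-9. is a home-based business → exempt from Standard License.
Sec. 4-10. is located in the designated historic district; is a home-based business → Historic District Permit required.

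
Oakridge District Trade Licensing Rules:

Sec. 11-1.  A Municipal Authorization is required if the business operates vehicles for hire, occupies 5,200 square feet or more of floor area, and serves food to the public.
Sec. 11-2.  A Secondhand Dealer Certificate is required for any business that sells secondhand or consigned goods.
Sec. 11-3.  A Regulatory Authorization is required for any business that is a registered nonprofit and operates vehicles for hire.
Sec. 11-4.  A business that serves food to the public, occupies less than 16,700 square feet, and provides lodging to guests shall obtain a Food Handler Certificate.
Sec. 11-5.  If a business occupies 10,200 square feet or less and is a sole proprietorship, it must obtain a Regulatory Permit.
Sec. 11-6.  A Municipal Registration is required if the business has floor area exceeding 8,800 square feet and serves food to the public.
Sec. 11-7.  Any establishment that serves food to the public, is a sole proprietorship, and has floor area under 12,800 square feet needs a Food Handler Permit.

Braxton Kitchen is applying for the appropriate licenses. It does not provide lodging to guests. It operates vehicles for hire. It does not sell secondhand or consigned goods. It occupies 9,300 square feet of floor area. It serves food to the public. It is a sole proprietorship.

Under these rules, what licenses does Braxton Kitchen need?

Sec. 11-1. operates vehicles for hire; floor area 9,300 square feet ≥ 5,200 square feet; serves food to the public → Municipal Authorization required.
Sec. 11-2. does not sell secondhand or consigned goods → Secondhand Dealer Certificate not required.
Sec. 11-3. is a sole proprietorship (not: is a registered nonprofit); operates vehicles for hire → Regulatory Authorization not required.
Sec. 11-4. serves food to the public; floor area 9,300 square feet < 16,700 square feet; does not provide lodging to guests → Food Handler Certificate not required.
Sec. 11-5. floor area 9,300 square feet ≤ 10,200 square feet; is a sole proprietorship → Regulatory Permit required.
Sec. 11-6. floor area 9,300 square feet > 8,800 square feet; serves food to the public → Municipal Registration required.
Sec. 11-7. serves food to the public; is a sole proprietorship; floor area 9,300 square feet < 12,800 square feet → Food Handler Permit required.

Food Handler Permit, Municipal Authorization, Municipal Registration, Regulatory Permit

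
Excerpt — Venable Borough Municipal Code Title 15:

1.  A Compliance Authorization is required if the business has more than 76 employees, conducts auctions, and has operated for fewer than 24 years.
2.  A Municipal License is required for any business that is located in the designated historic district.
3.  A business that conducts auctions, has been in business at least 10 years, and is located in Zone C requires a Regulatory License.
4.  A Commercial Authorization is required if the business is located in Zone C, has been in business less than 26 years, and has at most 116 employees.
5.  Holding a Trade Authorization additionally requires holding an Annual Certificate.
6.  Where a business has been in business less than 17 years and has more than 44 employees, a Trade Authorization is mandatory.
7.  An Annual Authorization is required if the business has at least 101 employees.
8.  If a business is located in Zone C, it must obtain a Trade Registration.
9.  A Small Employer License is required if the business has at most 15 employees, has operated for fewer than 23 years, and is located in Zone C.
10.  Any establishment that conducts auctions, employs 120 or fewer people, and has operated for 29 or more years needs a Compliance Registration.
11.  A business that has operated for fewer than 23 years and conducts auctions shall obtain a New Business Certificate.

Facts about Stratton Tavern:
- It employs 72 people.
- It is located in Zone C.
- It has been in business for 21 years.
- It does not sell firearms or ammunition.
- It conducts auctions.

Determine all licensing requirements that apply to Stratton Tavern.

Commercial Authorization, New Business Certificate, Regulatory License, Trade Registration

1. employees 72 ≤ 76; conducts auctions; years in business 21 < 24 → Compliance Authorization not required.
2. is located in Zone C (not: is located in the designated historic district) → Municipal License not required.
3. conducts auctions; years in business 21 ≥ 10; is located in Zone C → Regulatory License required.
4. is located in Zone C; years in business 21 < 26; employees 72 ≤ 116 → Commercial Authorization required.
5. Trade Authorization is not required → no effect.
6. years in business 21 ≥ 17; employees 72 > 44 → Trade Authorization not required.
7. employees 72 < 101 → Annual Authorization not required.
8. is located in Zone C → Trade Registration required.
9. employees 72 > 15; years in business 21 < 23; is located in Zone C → Small Employer License not required.
10. conducts auctions; employees 72 ≤ 120; years in business 21 < 29 → Compliance Registration not required.
11. years in business 21 < 23; conducts auctions → New Business Certificate required.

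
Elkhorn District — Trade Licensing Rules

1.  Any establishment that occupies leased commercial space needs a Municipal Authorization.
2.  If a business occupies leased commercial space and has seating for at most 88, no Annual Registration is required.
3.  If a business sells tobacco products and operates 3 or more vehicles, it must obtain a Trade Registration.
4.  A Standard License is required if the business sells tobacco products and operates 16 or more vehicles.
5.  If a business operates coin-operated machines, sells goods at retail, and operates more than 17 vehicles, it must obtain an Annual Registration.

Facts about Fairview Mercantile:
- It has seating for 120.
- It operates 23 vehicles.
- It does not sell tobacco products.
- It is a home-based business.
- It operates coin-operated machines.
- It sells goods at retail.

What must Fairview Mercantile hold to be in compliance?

Annual Registration

1. is a home-based business (not: occupies leased commercial space) → Municipal Authorization not required.
2. is a home-based business (not: occupies leased commercial space); seating 120 > 88 → Annual Registration exemption does not apply.
3. does not sell tobacco products; vehicles 23 ≥ 3 → Trade Registration not required.
4. does not sell tobacco products; vehicles 23 ≥ 16 → Standard License not required.
5. operates coin-operated machines; sells goods at retail; vehicles 23 > 17 → Annual Registration required.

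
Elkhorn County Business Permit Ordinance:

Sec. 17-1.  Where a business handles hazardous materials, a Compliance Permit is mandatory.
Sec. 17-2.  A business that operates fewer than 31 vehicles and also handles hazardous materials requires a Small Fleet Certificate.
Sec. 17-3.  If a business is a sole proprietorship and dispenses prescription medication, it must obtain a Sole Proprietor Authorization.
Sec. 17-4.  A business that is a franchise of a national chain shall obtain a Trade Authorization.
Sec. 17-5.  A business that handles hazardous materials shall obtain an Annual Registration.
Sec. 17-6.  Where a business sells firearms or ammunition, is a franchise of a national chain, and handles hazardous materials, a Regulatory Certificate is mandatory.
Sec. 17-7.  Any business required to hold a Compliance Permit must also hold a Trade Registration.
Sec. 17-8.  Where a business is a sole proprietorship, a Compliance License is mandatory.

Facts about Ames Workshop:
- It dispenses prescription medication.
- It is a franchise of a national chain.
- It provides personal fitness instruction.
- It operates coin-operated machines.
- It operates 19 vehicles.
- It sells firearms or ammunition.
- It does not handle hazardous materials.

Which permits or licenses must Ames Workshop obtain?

Trade Authorization

Sec. 17-1. does not handle hazardous materials → Compliance Permit not required.
Sec. 17-2. vehicles 19 < 31; does not handle hazardous materials → Small Fleet Certificate not required.
Sec. 17-3. is a franchise of a national chain (not: is a sole proprietorship); dispenses prescription medication → Sole Proprietor Authorization not required.
Sec. 17-4. is a franchise of a national chain → Trade Authorization required.
Sec. 17-5. does not handle hazardous materials → Annual Registration not required.
Sec. 17-6. sells firearms or ammunition; is a franchise of a national chain; does not handle hazardous materials → Regulatory Certificate not required.
Sec. 17-7. Compliance Permit is not required → no effect.
Sec. 17-8. is a franchise of a national chain (not: is a sole proprietorship) → Compliance License not required.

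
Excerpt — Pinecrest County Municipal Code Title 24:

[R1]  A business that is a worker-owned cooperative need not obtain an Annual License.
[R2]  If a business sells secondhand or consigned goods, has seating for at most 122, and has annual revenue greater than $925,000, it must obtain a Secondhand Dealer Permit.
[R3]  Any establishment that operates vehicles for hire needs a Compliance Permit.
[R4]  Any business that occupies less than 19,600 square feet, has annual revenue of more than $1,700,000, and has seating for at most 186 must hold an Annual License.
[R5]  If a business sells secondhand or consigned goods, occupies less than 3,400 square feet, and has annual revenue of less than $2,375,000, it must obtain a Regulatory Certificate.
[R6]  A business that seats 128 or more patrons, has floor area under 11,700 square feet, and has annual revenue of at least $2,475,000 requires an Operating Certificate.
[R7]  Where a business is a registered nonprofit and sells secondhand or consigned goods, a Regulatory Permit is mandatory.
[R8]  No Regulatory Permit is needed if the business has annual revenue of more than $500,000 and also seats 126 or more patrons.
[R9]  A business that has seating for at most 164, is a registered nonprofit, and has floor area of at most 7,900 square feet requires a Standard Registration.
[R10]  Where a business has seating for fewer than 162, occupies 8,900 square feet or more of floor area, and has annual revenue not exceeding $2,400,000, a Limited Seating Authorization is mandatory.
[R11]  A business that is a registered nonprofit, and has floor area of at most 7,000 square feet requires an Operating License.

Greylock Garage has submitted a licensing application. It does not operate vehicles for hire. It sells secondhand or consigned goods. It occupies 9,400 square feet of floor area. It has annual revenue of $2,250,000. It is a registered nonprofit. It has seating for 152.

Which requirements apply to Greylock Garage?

[R1] is a registered nonprofit (not: is a worker-owned cooperative) → Annual License exemption does not apply.
[R2] sells secondhand or consigned goods; seating 152 > 122; revenue $2,250,000 > $925,000 → Secondhand Dealer Permit not required.
[R3] does not operate vehicles for hire → Compliance Permit not required.
[R4] floor area 9,400 square feet < 19,600 square feet; revenue $2,250,000 > $1,700,000; seating 152 ≤ 186 → Annual License required.
[R5] sells secondhand or consigned goods; floor area 9,400 square feet ≥ 3,400 square feet; revenue $2,250,000 < $2,375,000 → Regulatory Certificate not required.
[R6] seating 152 ≥ 128; floor area 9,400 square feet < 11,700 square feet; revenue $2,250,000 < $2,475,000 → Operating Certificate not required.
[R7] is a registered nonprofit; sells secondhand or consigned goods → Regulatory Permit required.
[R8] revenue $2,250,000 > $500,000; seating 152 ≥ 126 → exempt from Regulatory Permit.
[R9] seating 152 ≤ 164; is a registered nonprofit; floor area 9,400 square feet > 7,900 square feet → Standard Registration not required.
[R10] seating 152 < 162; floor area 9,400 square feet ≥ 8,900 square feet; revenue $2,250,000 ≤ $2,400,000 → Limited Seating Authorization required.
[R11] is a registered nonprofit; floor area 9,400 square feet > 7,000 square feet → Operating License not required.

Annual License, Limited Seating Authorization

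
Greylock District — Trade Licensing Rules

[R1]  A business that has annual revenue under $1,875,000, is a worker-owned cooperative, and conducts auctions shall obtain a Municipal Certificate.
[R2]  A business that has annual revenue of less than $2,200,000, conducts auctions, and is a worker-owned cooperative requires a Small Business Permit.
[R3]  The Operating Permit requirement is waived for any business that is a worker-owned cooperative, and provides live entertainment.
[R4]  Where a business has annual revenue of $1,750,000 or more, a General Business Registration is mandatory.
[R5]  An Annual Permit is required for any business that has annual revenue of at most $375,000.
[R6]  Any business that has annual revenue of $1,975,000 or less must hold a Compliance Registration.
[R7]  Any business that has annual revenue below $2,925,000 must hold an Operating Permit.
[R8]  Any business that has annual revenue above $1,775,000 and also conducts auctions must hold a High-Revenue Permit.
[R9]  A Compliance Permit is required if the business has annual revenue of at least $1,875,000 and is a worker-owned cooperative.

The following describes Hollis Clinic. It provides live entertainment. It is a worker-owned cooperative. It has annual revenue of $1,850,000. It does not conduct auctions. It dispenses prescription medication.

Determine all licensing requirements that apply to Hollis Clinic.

Compliance Registration, General Business Registration

[R1] revenue $1,850,000 < $1,875,000; is a worker-owned cooperative; does not conduct auctions → Municipal Certificate not required.
[R2] revenue $1,850,000 < $2,200,000; does not conduct auctions; is a worker-owned cooperative → Small Business Permit not required.
[R3] is a worker-owned cooperative; provides live entertainment → exempt from Operating Permit.
[R4] revenue $1,850,000 ≥ $1,750,000 → General Business Registration required.
[R5] revenue $1,850,000 > $375,000 → Annual Permit not required.
[R6] revenue $1,850,000 ≤ $1,975,000 → Compliance Registration required.
[R7] revenue $1,850,000 < $2,925,000 → Operating Permit required.
[R8] revenue $1,850,000 > $1,775,000; does not conduct auctions → High-Revenue Permit not required.
[R9] revenue $1,850,000 < $1,875,000; is a worker-owned cooperative → Compliance Permit not required.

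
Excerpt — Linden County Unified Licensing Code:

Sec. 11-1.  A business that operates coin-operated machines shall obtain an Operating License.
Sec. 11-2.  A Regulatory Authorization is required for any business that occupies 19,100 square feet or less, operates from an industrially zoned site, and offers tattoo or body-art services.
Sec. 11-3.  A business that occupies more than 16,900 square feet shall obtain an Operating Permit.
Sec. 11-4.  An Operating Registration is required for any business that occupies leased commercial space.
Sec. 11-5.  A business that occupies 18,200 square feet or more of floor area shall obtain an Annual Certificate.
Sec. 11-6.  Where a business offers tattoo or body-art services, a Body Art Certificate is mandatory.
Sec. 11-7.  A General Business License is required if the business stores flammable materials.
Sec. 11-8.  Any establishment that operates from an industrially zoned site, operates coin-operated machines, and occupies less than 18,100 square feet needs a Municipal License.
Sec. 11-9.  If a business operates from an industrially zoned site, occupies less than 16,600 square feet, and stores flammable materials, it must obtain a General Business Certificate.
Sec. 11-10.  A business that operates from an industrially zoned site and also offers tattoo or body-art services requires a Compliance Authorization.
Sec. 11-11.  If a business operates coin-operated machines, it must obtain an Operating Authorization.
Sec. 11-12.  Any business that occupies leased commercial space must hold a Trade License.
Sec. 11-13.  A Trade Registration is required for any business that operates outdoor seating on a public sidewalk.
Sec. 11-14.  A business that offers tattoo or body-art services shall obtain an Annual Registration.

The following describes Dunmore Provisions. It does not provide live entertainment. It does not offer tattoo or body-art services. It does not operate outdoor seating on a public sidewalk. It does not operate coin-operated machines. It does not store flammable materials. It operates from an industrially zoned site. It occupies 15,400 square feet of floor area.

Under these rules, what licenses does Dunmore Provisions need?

Sec. 11-1. does not operate coin-operated machines → Operating License not required.
Sec. 11-2. floor area 15,400 square feet ≤ 19,100 square feet; operates from an industrially zoned site; does not offer tattoo or body-art services → Regulatory Authorization not required.
Sec. 11-3. floor area 15,400 square feet ≤ 16,900 square feet → Operating Permit not required.
Sec. 11-4. operates from an industrially zoned site (not: occupies leased commercial space) → Operating Registration not required.
Sec. 11-5. floor area 15,400 square feet < 18,200 square feet → Annual Certificate not required.
Sec. 11-6. does not offer tattoo or body-art services → Body Art Certificate not required.
Sec. 11-7. does not store flammable materials → General Business License not required.
Sec. 11-8. operates from an industrially zoned site; does not operate coin-operated machines; floor area 15,400 square feet < 18,100 square feet → Municipal License not required.
Sec. 11-9. operates from an industrially zoned site; floor area 15,400 square feet < 16,600 square feet; does not store flammable materials → General Business Certificate not required.
Sec. 11-10. operates from an industrially zoned site; does not offer tattoo or body-art services → Compliance Authorization not required.
Sec. 11-11. does not operate coin-operated machines → Operating Authorization not required.
Sec. 11-12. operates from an industrially zoned site (not: occupies leased commercial space) → Trade License not required.
Sec. 11-13. does not operate outdoor seating on a public sidewalk → Trade Registration not required.
Sec. 11-14. does not offer tattoo or body-art services → Annual Registration not required.

None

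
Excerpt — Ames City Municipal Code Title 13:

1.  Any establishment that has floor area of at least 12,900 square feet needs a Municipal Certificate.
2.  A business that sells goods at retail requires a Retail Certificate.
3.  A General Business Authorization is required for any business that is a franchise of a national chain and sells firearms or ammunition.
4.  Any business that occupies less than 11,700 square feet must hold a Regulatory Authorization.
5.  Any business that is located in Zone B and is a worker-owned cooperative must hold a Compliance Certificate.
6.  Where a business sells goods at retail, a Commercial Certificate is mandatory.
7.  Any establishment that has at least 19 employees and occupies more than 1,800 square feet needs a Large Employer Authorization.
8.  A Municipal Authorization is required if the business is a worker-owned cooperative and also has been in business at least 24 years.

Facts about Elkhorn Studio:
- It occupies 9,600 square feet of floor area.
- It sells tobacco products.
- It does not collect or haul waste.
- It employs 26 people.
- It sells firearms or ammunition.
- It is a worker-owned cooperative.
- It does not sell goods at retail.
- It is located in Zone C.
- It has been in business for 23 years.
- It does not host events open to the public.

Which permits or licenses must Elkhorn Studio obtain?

Large Employer Authorization, Regulatory Authorization

1. floor area 9,600 square feet < 12,900 square feet → Municipal Certificate not required.
2. does not sell goods at retail → Retail Certificate not required.
3. is a worker-owned cooperative (not: is a franchise of a national chain); sells firearms or ammunition → General Business Authorization not required.
4. floor area 9,600 square feet < 11,700 square feet → Regulatory Authorization required.
5. is located in Zone C (not: is located in Zone B); is a worker-owned cooperative → Compliance Certificate not required.
6. does not sell goods at retail → Commercial Certificate not required.
7. employees 26 ≥ 19; floor area 9,600 square feet > 1,800 square feet → Large Employer Authorization required.
8. is a worker-owned cooperative; years in business 23 < 24 → Municipal Authorization not required.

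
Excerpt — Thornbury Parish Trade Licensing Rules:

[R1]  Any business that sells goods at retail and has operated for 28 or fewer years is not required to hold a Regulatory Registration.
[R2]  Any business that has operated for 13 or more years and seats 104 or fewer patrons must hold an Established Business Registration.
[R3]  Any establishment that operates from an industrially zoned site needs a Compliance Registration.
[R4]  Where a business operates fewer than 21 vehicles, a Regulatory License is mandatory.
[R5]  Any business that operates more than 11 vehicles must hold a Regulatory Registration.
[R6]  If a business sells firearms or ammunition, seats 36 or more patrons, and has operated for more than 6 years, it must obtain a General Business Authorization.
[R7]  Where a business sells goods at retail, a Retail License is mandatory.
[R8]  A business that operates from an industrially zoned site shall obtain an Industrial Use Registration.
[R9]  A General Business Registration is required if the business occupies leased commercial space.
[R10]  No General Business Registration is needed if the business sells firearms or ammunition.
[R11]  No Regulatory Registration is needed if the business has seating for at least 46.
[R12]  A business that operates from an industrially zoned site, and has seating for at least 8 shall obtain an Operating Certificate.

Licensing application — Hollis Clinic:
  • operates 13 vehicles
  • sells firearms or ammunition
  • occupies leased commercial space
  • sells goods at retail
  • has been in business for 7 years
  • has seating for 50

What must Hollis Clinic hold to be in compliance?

[R1] sells goods at retail; years in business 7 ≤ 28 → exempt from Regulatory Registration.
[R2] years in business 7 < 13; seating 50 ≤ 104 → Established Business Registration not required.
[R3] occupies leased commercial space (not: operates from an industrially zoned site) → Compliance Registration not required.
[R4] vehicles 13 < 21 → Regulatory License required.
[R5] vehicles 13 > 11 → Regulatory Registration required.
[R6] sells firearms or ammunition; seating 50 ≥ 36; years in business 7 > 6 → General Business Authorization required.
[R7] sells goods at retail → Retail License required.
[R8] occupies leased commercial space (not: operates from an industrially zoned site) → Industrial Use Registration not required.
[R9] occupies leased commercial space → General Business Registration required.
[R10] sells firearms or ammunition → exempt from General Business Registration.
[R11] seating 50 ≥ 46 → exempt from Regulatory Registration.
[R12] occupies leased commercial space (not: operates from an industrially zoned site); seating 50 ≥ 8 → Operating Certificate not required.

General Business Authorization, Regulatory License, Retail License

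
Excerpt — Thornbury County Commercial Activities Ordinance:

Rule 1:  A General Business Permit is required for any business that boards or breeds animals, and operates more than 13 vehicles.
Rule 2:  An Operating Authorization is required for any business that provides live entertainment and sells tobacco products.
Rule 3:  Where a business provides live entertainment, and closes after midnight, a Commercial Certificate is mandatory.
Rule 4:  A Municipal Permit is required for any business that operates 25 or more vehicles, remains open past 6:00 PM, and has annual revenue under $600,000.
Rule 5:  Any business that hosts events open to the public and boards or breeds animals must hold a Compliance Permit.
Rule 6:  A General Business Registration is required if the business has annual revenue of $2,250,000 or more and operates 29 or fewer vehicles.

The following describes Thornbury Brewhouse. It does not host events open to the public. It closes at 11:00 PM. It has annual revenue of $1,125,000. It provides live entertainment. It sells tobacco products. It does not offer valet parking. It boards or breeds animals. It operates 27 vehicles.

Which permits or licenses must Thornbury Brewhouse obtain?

General Business Permit, Operating Authorization

Rule 1: boards or breeds animals; vehicles 27 > 13 → General Business Permit required.
Rule 2: provides live entertainment; sells tobacco products → Operating Authorization required.
Rule 3: provides live entertainment; closes 11:00 PM, at/before midnight → Commercial Certificate not required.
Rule 4: vehicles 27 ≥ 25; closes 11:00 PM, after 6:00 PM; revenue $1,125,000 ≥ $600,000 → Municipal Permit not required.
Rule 5: does not host events open to the public; boards or breeds animals → Compliance Permit not required.
Rule 6: revenue $1,125,000 < $2,250,000; vehicles 27 ≤ 29 → General Business Registration not required.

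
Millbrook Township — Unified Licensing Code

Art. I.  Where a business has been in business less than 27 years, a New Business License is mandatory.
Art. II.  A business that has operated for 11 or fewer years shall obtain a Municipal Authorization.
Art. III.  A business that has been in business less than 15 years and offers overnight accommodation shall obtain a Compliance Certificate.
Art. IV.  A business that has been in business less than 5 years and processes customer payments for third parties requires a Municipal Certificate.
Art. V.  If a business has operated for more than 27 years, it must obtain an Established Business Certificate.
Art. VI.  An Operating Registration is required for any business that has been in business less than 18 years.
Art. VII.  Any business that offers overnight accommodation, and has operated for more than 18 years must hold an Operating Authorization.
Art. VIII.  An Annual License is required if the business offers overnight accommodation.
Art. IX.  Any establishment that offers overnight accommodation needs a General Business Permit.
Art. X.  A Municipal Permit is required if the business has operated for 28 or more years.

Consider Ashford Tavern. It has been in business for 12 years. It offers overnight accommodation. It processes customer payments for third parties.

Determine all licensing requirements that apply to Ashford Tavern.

Annual License, Compliance Certificate, General Business Permit, New Business License, Operating Registration

Art. I. years in business 12 < 27 → New Business License required.
Art. II. years in business 12 > 11 → Municipal Authorization not required.
Art. III. years in business 12 < 15; offers overnight accommodation → Compliance Certificate required.
Art. IV. years in business 12 ≥ 5; processes customer payments for third parties → Municipal Certificate not required.
Art. V. years in business 12 ≤ 27 → Established Business Certificate not required.
Art. VI. years in business 12 < 18 → Operating Registration required.
Art. VII. offers overnight accommodation; years in business 12 ≤ 18 → Operating Authorization not required.
Art. VIII. offers overnight accommodation → Annual License required.
Art. IX. offers overnight accommodation → General Business Permit required.
Art. X. years in business 12 < 28 → Municipal Permit not required.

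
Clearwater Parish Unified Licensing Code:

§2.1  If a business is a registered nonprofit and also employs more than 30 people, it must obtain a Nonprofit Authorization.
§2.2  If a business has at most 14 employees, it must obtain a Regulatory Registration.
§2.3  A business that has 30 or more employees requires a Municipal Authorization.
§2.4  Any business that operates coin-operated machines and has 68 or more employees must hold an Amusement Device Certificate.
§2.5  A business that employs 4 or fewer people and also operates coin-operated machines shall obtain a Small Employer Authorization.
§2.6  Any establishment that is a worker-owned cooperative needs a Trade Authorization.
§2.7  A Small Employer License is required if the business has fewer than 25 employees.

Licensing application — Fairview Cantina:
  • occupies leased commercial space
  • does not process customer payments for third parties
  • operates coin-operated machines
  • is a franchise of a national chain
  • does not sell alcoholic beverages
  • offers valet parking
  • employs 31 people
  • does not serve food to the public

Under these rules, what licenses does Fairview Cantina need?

Municipal Authorization

§2.1 is a franchise of a national chain (not: is a registered nonprofit); employees 31 > 30 → Nonprofit Authorization not required.
§2.2 employees 31 > 14 → Regulatory Registration not required.
§2.3 employees 31 ≥ 30 → Municipal Authorization required.
§2.4 operates coin-operated machines; employees 31 < 68 → Amusement Device Certificate not required.
§2.5 employees 31 > 4; operates coin-operated machines → Small Employer Authorization not required.
§2.6 is a franchise of a national chain (not: is a worker-owned cooperative) → Trade Authorization not required.
§2.7 employees 31 ≥ 25 → Small Employer License not required.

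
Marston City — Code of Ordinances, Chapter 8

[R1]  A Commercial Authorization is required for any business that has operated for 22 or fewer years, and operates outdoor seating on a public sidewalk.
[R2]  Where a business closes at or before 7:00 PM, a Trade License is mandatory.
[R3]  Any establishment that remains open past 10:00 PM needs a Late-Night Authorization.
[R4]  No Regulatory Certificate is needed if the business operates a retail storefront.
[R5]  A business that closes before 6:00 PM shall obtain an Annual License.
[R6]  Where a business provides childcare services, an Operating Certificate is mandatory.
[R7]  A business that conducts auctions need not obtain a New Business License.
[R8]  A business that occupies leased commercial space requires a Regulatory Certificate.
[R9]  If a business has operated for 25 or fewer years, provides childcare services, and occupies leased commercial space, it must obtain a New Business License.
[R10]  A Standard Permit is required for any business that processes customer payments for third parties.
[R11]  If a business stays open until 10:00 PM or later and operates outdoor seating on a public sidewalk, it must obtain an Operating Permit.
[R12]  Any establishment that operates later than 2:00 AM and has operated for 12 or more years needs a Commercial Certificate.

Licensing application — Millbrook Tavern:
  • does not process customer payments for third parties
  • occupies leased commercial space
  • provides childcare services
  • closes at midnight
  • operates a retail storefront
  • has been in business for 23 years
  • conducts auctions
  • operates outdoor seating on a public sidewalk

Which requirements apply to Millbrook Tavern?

[R1] years in business 23 > 22; operates outdoor seating on a public sidewalk → Commercial Authorization not required.
[R2] closes midnight, after 7:00 PM → Trade License not required.
[R3] closes midnight, after 10:00 PM → Late-Night Authorization required.
[R4] operates a retail storefront → exempt from Regulatory Certificate.
[R5] closes midnight, after 6:00 PM → Annual License not required.
[R6] provides childcare services → Operating Certificate required.
[R7] conducts auctions → exempt from New Business License.
[R8] occupies leased commercial space → Regulatory Certificate required.
[R9] years in business 23 ≤ 25; provides childcare services; occupies leased commercial space → New Business License required.
[R10] does not process customer payments for third parties → Standard Permit not required.
[R11] closes midnight, after 10:00 PM; operates outdoor seating on a public sidewalk → Operating Permit required.
[R12] closes midnight, at/before 2:00 AM; years in business 23 ≥ 12 → Commercial Certificate not required.

Late-Night Authorization, Operating Certificate, Operating Permit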